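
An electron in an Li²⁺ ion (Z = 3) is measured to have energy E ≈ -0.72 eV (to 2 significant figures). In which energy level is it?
n = 13

The exact energy levels follow E_n = -13.6057 Z² / n² eV with Z = 3.

The measured value (-0.72 eV) is reported to only 2 significant figures, so we must test candidate n values and see which one matches to that precision.

Candidate energies:
  n = 11:  E = -13.6057 × 3² / 11² = -1.01199 eV
  n = 12:  E = -13.6057 × 3² / 12² = -0.85036 eV
  n = 13:  E = -13.6057 × 3² / 13² = -0.72456 eV  ← matches
  n = 14:  E = -13.6057 × 3² / 14² = -0.62475 eV
  n = 15:  E = -13.6057 × 3² / 15² = -0.54423 eV

Checking against the measurement of -0.72 eV (2 sig figs), only n = 13 agrees:
E_13 = -0.72456 eV, which rounds to -0.72 eV ✓

Therefore n = 13.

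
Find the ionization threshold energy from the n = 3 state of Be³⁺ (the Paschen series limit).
24.188 eV

The series limit corresponds to the transition from n = ∞ to n = 3.
This is the highest energy (shortest wavelength) transition in the Paschen series.

E_∞ = 0 eV
E_3 = -13.6057 × 4² / 3² = -24.188 eV

Energy at series limit:
ΔE = E_∞ - E_3 = 0 - (-24.188) = 24.188 eV

This energy equals the ionization energy from the n = 3 state of Be³⁺.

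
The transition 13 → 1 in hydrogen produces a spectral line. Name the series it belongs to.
Lyman series

The spectral series in hydrogen are named based on the final (lower) energy level:
- Lyman series: n_final = 1 (ultraviolet)
- Balmer series: n_final = 2 (visible/near-UV)
- Paschen series: n_final = 3 (infrared)
- Brackett series: n_final = 4 (infrared)
- Pfund series: n_final = 5 (far infrared)

Since this transition ends at n = 1, it belongs to the Lyman series.

For reference, this 13 → 1 line has photon energy
ΔE = 13.6057 eV × (1/1² - 1/13²) = 13.525193 eV,
corresponding to wavelength λ = hc/ΔE = 1239.84 eV·nm / 13.525193 eV = 91.6689 nm in the ultraviolet region.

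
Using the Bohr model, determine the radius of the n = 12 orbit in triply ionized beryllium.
1.9050 nm (or 19.0504 Å)

The Bohr radius formula is:
r_n = n² a₀ / Z

where a₀ = 0.0529177 nm is the Bohr radius.

For Be³⁺ (Z = 4) at n = 12:
r_12 = 12² × 0.0529177 nm / 4
r_12 = 144 × 0.0529177 nm / 4
r_12 = 7.62015 nm / 4
r_12 = 1.9050 nm

The electron orbits at approximately 1.9050 nm from the nucleus.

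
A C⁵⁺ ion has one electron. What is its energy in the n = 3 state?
-54.422800 eV

For hydrogen-like ions, the energy levels scale with Z²:
E_n = -13.6057 Z² / n² eV

For C⁵⁺ (Z = 6) at n = 3:
E_3 = -13.6057 × 6² / 3²
E_3 = -13.6057 × 36 / 9
E_3 = -489.8052 / 9
E_3 = -54.422800 eV

The energy is 36 times more negative than hydrogen at the same n due to the stronger nuclear charge.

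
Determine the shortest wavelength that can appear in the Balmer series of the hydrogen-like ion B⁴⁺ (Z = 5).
14.58 nm

The series limit corresponds to the transition from n = ∞ to n = 2.
This is the highest energy (shortest wavelength) transition in the Balmer series.

E_∞ = 0 eV
E_2 = -13.6057 × 5² / 2² = -85.0356 eV

Energy at series limit:
ΔE = E_∞ - E_2 = 0 - (-85.0356) = 85.0356 eV
λ = hc/E = 1239.84 eV·nm / 85.0356 eV = 14.58 nm

This energy equals the ionization energy from the n = 2 state of B⁴⁺.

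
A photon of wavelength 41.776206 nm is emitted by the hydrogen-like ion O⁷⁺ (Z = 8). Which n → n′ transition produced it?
n = 13 → n = 5

First, find the photon energy from the wavelength (hc = 1239.84 eV·nm):
E = hc/λ = 1239.84 eV·nm / 41.776206 nm = 29.678138 eV

The energy levels of O⁷⁺ satisfy E_n = -13.6057 × 8² / n² eV, so an emission n_i → n_f releases
ΔE = 13.6057 × 8² × (1/n_f² − 1/n_i²) eV.

Setting ΔE equal to the photon energy:
1/n_f² − 1/n_i² = 29.678138 / (13.6057 × 8²) = 0.034082841

Since 1/n_i² must be positive, we need 1/n_f² > 0.034082841, i.e. n_f ≤ 5. For each allowed n_f, solve n_i = (1/n_f² − 0.034082841)^(−1/2) and check whether it is a whole number:
  n_f = 1: 1/n_i² = 1.000000000 − 0.034082841 = 0.965917159 → n_i = 1.017  (not an integer) ✗
  n_f = 2: 1/n_i² = 0.250000000 − 0.034082841 = 0.215917159 → n_i = 2.152  (not an integer) ✗
  n_f = 3: 1/n_i² = 0.111111111 − 0.034082841 = 0.077028270 → n_i = 3.603  (not an integer) ✗
  n_f = 4: 1/n_i² = 0.062500000 − 0.034082841 = 0.028417159 → n_i = 5.932  (not an integer) ✗
  n_f = 5: 1/n_i² = 0.040000000 − 0.034082841 = 0.005917159 → n_i = 13.000  → integer, n_i = 13 ✓

Only n_f = 5 gives an integer upper level, n_i = 13.

The transition is from n = 13 to n = 5 (emission).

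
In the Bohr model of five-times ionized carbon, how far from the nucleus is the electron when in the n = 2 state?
0.0353 nm (or 0.3528 Å)

The Bohr radius formula is:
r_n = n² a₀ / Z

where a₀ = 0.0529177 nm is the Bohr radius.

For C⁵⁺ (Z = 6) at n = 2:
r_2 = 2² × 0.0529177 nm / 6
r_2 = 4 × 0.0529177 nm / 6
r_2 = 0.21167 nm / 6
r_2 = 0.0353 nm

The electron orbits at approximately 0.0353 nm from the nucleus.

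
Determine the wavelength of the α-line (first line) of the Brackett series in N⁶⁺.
82.6544 nm

The longest wavelength corresponds to the smallest energy transition in the series.
The Brackett series has all transitions ending at n_f = 4.

For N⁶⁺ (Z = 7), the first line (α-line) is the jump from n = 5 to n = 4:
E_5 = -13.6057 × 7² / 5² = -26.667172 eV
E_4 = -13.6057 × 7² / 4² = -41.667456 eV
ΔE = E_5 - E_4 = 15.000284 eV

λ = hc/E = 1239.84 eV·nm / 15.000284 eV
λ = 82.6544 nm

This is the α-line of the Brackett series in N⁶⁺.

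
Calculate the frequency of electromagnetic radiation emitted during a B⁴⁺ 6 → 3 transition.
6.854e+15 Hz

First, find the transition energy:
E_6 = -13.6057 × 5² / 6² = -9.4484028 eV
E_3 = -13.6057 × 5² / 3² = -37.7936111 eV
|ΔE| = |E_3 - E_6| = 28.3452083 eV

Convert to Joules: E = 28.3452083 eV × (1.602177 × 10⁻¹⁹ J/eV) = 4.54140e-18 J

Using E = hf:
f = E/h = 4.54140e-18 J / (6.62607 × 10⁻³⁴ J·s)
f = 6.854e+15 Hz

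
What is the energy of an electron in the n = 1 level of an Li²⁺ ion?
-122.45130 eV

For hydrogen-like ions, the energy levels scale with Z²:
E_n = -13.6057 Z² / n² eV

For Li²⁺ (Z = 3) at n = 1:
E_1 = -13.6057 × 3² / 1²
E_1 = -13.6057 × 9 / 1
E_1 = -122.4513 / 1
E_1 = -122.45130 eV

The energy is 9 times more negative than hydrogen at the same n due to the stronger nuclear charge.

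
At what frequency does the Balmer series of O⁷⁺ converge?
5.26e+16 Hz

The series limit corresponds to the transition from n = ∞ to n = 2.
This is the highest energy (shortest wavelength) transition in the Balmer series.

E_∞ = 0 eV
E_2 = -13.6057 × 8² / 2² = -217.69120 eV

Energy at series limit:
ΔE = E_∞ - E_2 = 0 - (-217.69120) = 217.69120 eV
E = 217.69120 eV × (1.602177 × 10⁻¹⁹ J/eV) = 3.4878e-17 J
f = E/h = 3.4878e-17 J / (6.62607 × 10⁻³⁴ J·s) = 5.26e+16 Hz

This energy equals the ionization energy from the n = 2 state of O⁷⁺.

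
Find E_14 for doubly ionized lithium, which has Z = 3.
-0.62 eV

For hydrogen-like ions, the energy levels scale with Z²:
E_n = -13.6057 Z² / n² eV

For Li²⁺ (Z = 3) at n = 14:
E_14 = -13.6057 × 3² / 14²
E_14 = -13.6057 × 9 / 196
E_14 = -122.4513 / 196
E_14 = -0.62 eV

The energy is 9 times more negative than hydrogen at the same n due to the stronger nuclear charge.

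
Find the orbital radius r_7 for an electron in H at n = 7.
2.59297 nm (or 25.92968 Å)

The Bohr radius formula is:
r_n = n² a₀ / Z

where a₀ = 0.05291772 nm is the Bohr radius.

For H (Z = 1) at n = 7:
r_7 = 7² × 0.05291772 nm / 1
r_7 = 49 × 0.05291772 nm / 1
r_7 = 2.592968 nm / 1
r_7 = 2.59297 nm

The electron orbits at approximately 2.59297 nm from the nucleus.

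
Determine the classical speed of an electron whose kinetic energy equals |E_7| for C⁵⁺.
1.8752e+06 m/s (or 0.6255% of c)

The binding energy at n = 7 for C⁵⁺ is:
E_7 = -13.6057 × 6²/7² = -9.9960245 eV
|E_7| = 9.9960245 eV

Convert to Joules:
KE = 9.9960245 eV × (1.602177 × 10⁻¹⁹ J/eV) = 1.601540e-18 J

Using KE = ½mv²:
v = √(2·KE/m_e)
v = √(2 × 1.601540e-18 J / 9.10938 × 10⁻³¹ kg)
v = 1.8752e+06 m/s

This is approximately 0.6255% the speed of light.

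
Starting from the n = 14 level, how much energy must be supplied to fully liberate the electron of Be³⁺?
1.111 eV

The ionization energy is the energy needed to remove the electron completely (n → ∞).

For a hydrogen-like ion with Z = 4, E_n = -13.6057 Z² / n² eV.

At n = 14: E_14 = -13.6057 × 4² / 14² = -1.110669 eV
At n = ∞: E_∞ = 0 eV

Ionization energy = E_∞ - E_14 = 0 - (-1.110669) = 1.110669 eV
Ionization energy ≈ 1.111 eV

This is also called the binding energy of the electron in state n = 14.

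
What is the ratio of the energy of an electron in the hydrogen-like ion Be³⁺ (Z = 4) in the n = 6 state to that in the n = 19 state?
10.027778

Using E_n = -13.6057 Z² / n² eV with Z = 4:

E_6 = -13.6057 × 4² / 6² = -217.6912 / 36 = -6.046977777778 eV
E_19 = -13.6057 × 4² / 19² = -217.6912 / 361 = -0.603022714681 eV

The ratio is:
E_6/E_19 = (-6.046977777778) / (-0.603022714681)
E_6/E_19 = (-217.6912/36) / (-217.6912/361)
E_6/E_19 = 361/36
E_6/E_19 = 10.027778
(Note: the Z² factors cancel in the ratio.)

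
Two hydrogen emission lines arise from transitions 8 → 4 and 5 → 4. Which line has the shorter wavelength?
8 → 4

Calculate the energy for each transition:

Transition 8 → 4:
ΔE₁ = |E_4 - E_8| = |-13.6057/4² - (-13.6057/8²)|
ΔE₁ = |-0.850356250 - (-0.212589063)| = 0.637767 eV

Transition 5 → 4:
ΔE₂ = |E_4 - E_5| = |-13.6057/4² - (-13.6057/5²)|
ΔE₂ = |-0.850356250 - (-0.544228000)| = 0.306128 eV

Since 0.637767 eV > 0.306128 eV, the transition 8 → 4 emits the more energetic photon.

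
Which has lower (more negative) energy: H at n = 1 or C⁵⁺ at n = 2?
C⁵⁺ at n = 2 (E = -122.451300 eV)

Using E_n = -13.6057 Z² / n² eV:

H (Z = 1) at n = 1:
E = -13.6057 × 1² / 1² = -13.6057 × 1 / 1 = -13.605700000 eV

C⁵⁺ (Z = 6) at n = 2:
E = -13.6057 × 6² / 2² = -13.6057 × 36 / 4 = -122.451300000 eV

Since -122.451300000 eV < -13.605700000 eV,
C⁵⁺ at n = 2 is more tightly bound (requires more energy to ionize).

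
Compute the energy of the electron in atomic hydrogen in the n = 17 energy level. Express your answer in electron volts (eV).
-0.05 eV

The energy levels of a hydrogen-like atom are given by:
E_n = -13.6057 eV / n²

For n = 17:
E_17 = -13.6057 eV / 17²
E_17 = -13.6057 eV / 289
E_17 = -0.05 eV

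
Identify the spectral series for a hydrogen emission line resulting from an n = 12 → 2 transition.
Balmer series

The spectral series in hydrogen are named based on the final (lower) energy level:
- Lyman series: n_final = 1 (ultraviolet)
- Balmer series: n_final = 2 (visible/near-UV)
- Paschen series: n_final = 3 (infrared)
- Brackett series: n_final = 4 (infrared)
- Pfund series: n_final = 5 (far infrared)

Since this transition ends at n = 2, it belongs to the Balmer series.

For reference, this 12 → 2 line has photon energy
ΔE = 13.6057 eV × (1/2² - 1/12²) = 3.30694097 eV,
corresponding to wavelength λ = hc/ΔE = 1239.84 eV·nm / 3.30694097 eV = 374.9205 nm in the visible/near-UV region.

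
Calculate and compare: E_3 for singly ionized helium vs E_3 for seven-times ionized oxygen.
O⁷⁺ at n = 3 (E = -96.752 eV)

Using E_n = -13.6057 Z² / n² eV:

He⁺ (Z = 2) at n = 3:
E = -13.6057 × 2² / 3² = -13.6057 × 4 / 9 = -6.046978 eV

O⁷⁺ (Z = 8) at n = 3:
E = -13.6057 × 8² / 3² = -13.6057 × 64 / 9 = -96.751644 eV

Since -96.751644 eV < -6.046978 eV,
O⁷⁺ at n = 3 is more tightly bound (requires more energy to ionize).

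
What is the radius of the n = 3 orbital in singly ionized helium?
0.2381 nm (or 2.3813 Å)

The Bohr radius formula is:
r_n = n² a₀ / Z

where a₀ = 0.0529177 nm is the Bohr radius.

For He⁺ (Z = 2) at n = 3:
r_3 = 3² × 0.0529177 nm / 2
r_3 = 9 × 0.0529177 nm / 2
r_3 = 0.47626 nm / 2
r_3 = 0.2381 nm

The electron orbits at approximately 0.2381 nm from the nucleus.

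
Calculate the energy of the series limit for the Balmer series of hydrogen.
3.40143 eV

The series limit corresponds to the transition from n = ∞ to n = 2.
This is the highest energy (shortest wavelength) transition in the Balmer series.

E_∞ = 0 eV
E_2 = -13.6057 / 2² = -3.40143 eV

Energy at series limit:
ΔE = E_∞ - E_2 = 0 - (-3.40143) = 3.40143 eV

This energy equals the ionization energy from the n = 2 state of hydrogen.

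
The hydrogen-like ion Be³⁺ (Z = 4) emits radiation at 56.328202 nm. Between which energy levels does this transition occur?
n = 10 → n = 3

First, find the photon energy from the wavelength (hc = 1239.84 eV·nm):
E = hc/λ = 1239.84 eV·nm / 56.328202 nm = 22.010999 eV

The energy levels of Be³⁺ satisfy E_n = -13.6057 × 4² / n² eV, so an emission n_i → n_f releases
ΔE = 13.6057 × 4² × (1/n_f² − 1/n_i²) eV.

Setting ΔE equal to the photon energy:
1/n_f² − 1/n_i² = 22.010999 / (13.6057 × 4²) = 0.10111111

Since 1/n_i² must be positive, we need 1/n_f² > 0.10111111, i.e. n_f ≤ 3. For each allowed n_f, solve n_i = (1/n_f² − 0.10111111)^(−1/2) and check whether it is a whole number:
  n_f = 1: 1/n_i² = 1.00000000 − 0.10111111 = 0.89888889 → n_i = 1.055  (not an integer) ✗
  n_f = 2: 1/n_i² = 0.25000000 − 0.10111111 = 0.14888889 → n_i = 2.592  (not an integer) ✗
  n_f = 3: 1/n_i² = 0.11111111 − 0.10111111 = 0.01000000 → n_i = 10.000  → integer, n_i = 10 ✓

Only n_f = 3 gives an integer upper level, n_i = 10.

The transition is from n = 10 to n = 3 (emission).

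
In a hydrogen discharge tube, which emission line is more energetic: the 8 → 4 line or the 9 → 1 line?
9 → 1

Calculate the energy for each transition:

Transition 8 → 4:
ΔE₁ = |E_4 - E_8| = |-13.6057/4² - (-13.6057/8²)|
ΔE₁ = |-0.85035625000 - (-0.21258906250)| = 0.63776719 eV

Transition 9 → 1:
ΔE₂ = |E_1 - E_9| = |-13.6057/1² - (-13.6057/9²)|
ΔE₂ = |-13.60570000000 - (-0.16797160494)| = 13.43772840 eV

Since 13.43772840 eV > 0.63776719 eV, the transition 9 → 1 emits the more energetic photon.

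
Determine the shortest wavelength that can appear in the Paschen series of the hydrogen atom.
820.14 nm

The series limit corresponds to the transition from n = ∞ to n = 3.
This is the highest energy (shortest wavelength) transition in the Paschen series.

E_∞ = 0 eV
E_3 = -13.6057 / 3² = -1.511744 eV

Energy at series limit:
ΔE = E_∞ - E_3 = 0 - (-1.511744) = 1.511744 eV
λ = hc/E = 1239.84 eV·nm / 1.511744 eV = 820.14 nm

This energy equals the ionization energy from the n = 3 state of hydrogen.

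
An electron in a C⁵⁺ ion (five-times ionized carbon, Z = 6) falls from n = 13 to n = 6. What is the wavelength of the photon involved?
115.792 nm

First, find the transition energy using E_n = -13.6057 Z² / n² eV:
E_13 = -13.6057 × 6² / 13² = -2.898256 eV
E_6 = -13.6057 × 6² / 6² = -13.605700 eV

Photon energy: |ΔE| = |E_6 - E_13| = 10.707444 eV

Convert to wavelength using E = hc/λ with hc = 1239.84 eV·nm:
λ = hc/E = 1239.84 eV·nm / 10.707444 eV
λ = 115.792 nm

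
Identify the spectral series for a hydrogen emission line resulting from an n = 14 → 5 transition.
Pfund series

The spectral series in hydrogen are named based on the final (lower) energy level:
- Lyman series: n_final = 1 (ultraviolet)
- Balmer series: n_final = 2 (visible/near-UV)
- Paschen series: n_final = 3 (infrared)
- Brackett series: n_final = 4 (infrared)
- Pfund series: n_final = 5 (far infrared)

Since this transition ends at n = 5, it belongs to the Pfund series.

For reference, this 14 → 5 line has photon energy
ΔE = 13.6057 eV × (1/5² - 1/14²) = 0.4748111633 eV,
corresponding to wavelength λ = hc/ΔE = 1239.84 eV·nm / 0.4748111633 eV = 2611.2276 nm in the far infrared region.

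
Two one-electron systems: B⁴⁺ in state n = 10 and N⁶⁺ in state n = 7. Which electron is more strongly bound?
N⁶⁺ at n = 7 (E = -13.6057 eV)

Using E_n = -13.6057 Z² / n² eV:

B⁴⁺ (Z = 5) at n = 10:
E = -13.6057 × 5² / 10² = -13.6057 × 25 / 100 = -3.4014250 eV

N⁶⁺ (Z = 7) at n = 7:
E = -13.6057 × 7² / 7² = -13.6057 × 49 / 49 = -13.6057000 eV

Since -13.6057000 eV < -3.4014250 eV,
N⁶⁺ at n = 7 is more tightly bound (requires more energy to ionize).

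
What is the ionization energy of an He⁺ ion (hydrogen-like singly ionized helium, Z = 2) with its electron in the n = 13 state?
0.32203 eV

The ionization energy is the energy needed to remove the electron completely (n → ∞).

For a hydrogen-like ion with Z = 2, E_n = -13.6057 Z² / n² eV.

At n = 13: E_13 = -13.6057 × 2² / 13² = -0.32202840 eV
At n = ∞: E_∞ = 0 eV

Ionization energy = E_∞ - E_13 = 0 - (-0.32202840) = 0.32202840 eV
Ionization energy ≈ 0.32203 eV

This is also called the binding energy of the electron in state n = 13.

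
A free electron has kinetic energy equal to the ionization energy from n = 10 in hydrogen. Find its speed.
2.19e+05 m/s (or 0.072974% of c)

The binding energy at n = 10 for hydrogen is:
E_10 = -13.6057/10² = -0.13605700 eV
|E_10| = 0.13605700 eV

Convert to Joules:
KE = 0.13605700 eV × (1.602177 × 10⁻¹⁹ J/eV) = 2.1799e-20 J

Using KE = ½mv²:
v = √(2·KE/m_e)
v = √(2 × 2.1799e-20 J / 9.10938 × 10⁻³¹ kg)
v = 2.19e+05 m/s

This is approximately 0.072974% the speed of light.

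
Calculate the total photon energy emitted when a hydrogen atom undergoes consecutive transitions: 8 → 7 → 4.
0.64 eV

The energy levels of hydrogen are E_n = -13.6057 / n² eV.

First transition (8 → 7):
ΔE₁ = |E_7 - E_8|
ΔE₁ = |-0.27766735 - (-0.21258906)| = 0.06508 eV

Second transition (7 → 4):
ΔE₂ = |E_4 - E_7|
ΔE₂ = |-0.85035625 - (-0.27766735)| = 0.57269 eV

Total energy released:
E_total = ΔE₁ + ΔE₂ = 0.06508 + 0.57269 = 0.64 eV

Note: This equals the direct transition 8 → 4: 0.64 eV ✓
Energy is conserved regardless of the path taken.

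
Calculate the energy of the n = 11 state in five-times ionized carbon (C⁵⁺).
-4.048 eV

For hydrogen-like ions, the energy levels scale with Z²:
E_n = -13.6057 Z² / n² eV

For C⁵⁺ (Z = 6) at n = 11:
E_11 = -13.6057 × 6² / 11²
E_11 = -13.6057 × 36 / 121
E_11 = -489.8052 / 121
E_11 = -4.048 eV

The energy is 36 times more negative than hydrogen at the same n due to the stronger nuclear charge.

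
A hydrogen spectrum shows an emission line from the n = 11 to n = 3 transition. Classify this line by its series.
Paschen series

The spectral series in hydrogen are named based on the final (lower) energy level:
- Lyman series: n_final = 1 (ultraviolet)
- Balmer series: n_final = 2 (visible/near-UV)
- Paschen series: n_final = 3 (infrared)
- Brackett series: n_final = 4 (infrared)
- Pfund series: n_final = 5 (far infrared)

Since this transition ends at n = 3, it belongs to the Paschen series.

For reference, this 11 → 3 line has photon energy
ΔE = 13.6057 eV × (1/3² - 1/11²) = 1.399300643 eV,
corresponding to wavelength λ = hc/ΔE = 1239.84 eV·nm / 1.399300643 eV = 886.04261 nm in the infrared region.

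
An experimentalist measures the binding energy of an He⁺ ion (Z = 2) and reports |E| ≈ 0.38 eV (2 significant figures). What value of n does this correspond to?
n = 12

The exact energy levels follow E_n = -13.6057 Z² / n² eV with Z = 2.

The measured value (-0.38 eV) is reported to only 2 significant figures, so we must test candidate n values and see which one matches to that precision.

Candidate energies:
  n = 10:  E = -13.6057 × 2² / 10² = -0.54423 eV
  n = 11:  E = -13.6057 × 2² / 11² = -0.44978 eV
  n = 12:  E = -13.6057 × 2² / 12² = -0.37794 eV  ← matches
  n = 13:  E = -13.6057 × 2² / 13² = -0.32203 eV
  n = 14:  E = -13.6057 × 2² / 14² = -0.27767 eV

Checking against the measurement of -0.38 eV (2 sig figs), only n = 12 agrees:
E_12 = -0.37794 eV, which rounds to -0.38 eV ✓

Therefore n = 12.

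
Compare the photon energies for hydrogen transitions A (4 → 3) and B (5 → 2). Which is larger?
5 → 2

Calculate the energy for each transition:

Transition 4 → 3:
ΔE₁ = |E_3 - E_4| = |-13.6057/3² - (-13.6057/4²)|
ΔE₁ = |-1.51174444 - (-0.85035625)| = 0.66139 eV

Transition 5 → 2:
ΔE₂ = |E_2 - E_5| = |-13.6057/2² - (-13.6057/5²)|
ΔE₂ = |-3.40142500 - (-0.54422800)| = 2.85720 eV

Since 2.85720 eV > 0.66139 eV, the transition 5 → 2 emits the more energetic photon.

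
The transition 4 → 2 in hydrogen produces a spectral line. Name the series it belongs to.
Balmer series

The spectral series in hydrogen are named based on the final (lower) energy level:
- Lyman series: n_final = 1 (ultraviolet)
- Balmer series: n_final = 2 (visible/near-UV)
- Paschen series: n_final = 3 (infrared)
- Brackett series: n_final = 4 (infrared)
- Pfund series: n_final = 5 (far infrared)

Since this transition ends at n = 2, it belongs to the Balmer series.

For reference, this 4 → 2 line has photon energy
ΔE = 13.6057 eV × (1/2² - 1/4²) = 2.5510688 eV,
corresponding to wavelength λ = hc/ΔE = 1239.84 eV·nm / 2.5510688 eV = 486.008 nm in the visible/near-UV region.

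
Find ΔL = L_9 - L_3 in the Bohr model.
6.32743e-34 J·s (or 6ℏ)

In the Bohr model, L_n = nℏ where ℏ = 1.0545718e-34 J·s.

L_9 = 9ℏ = 9.4911462e-34 J·s
L_3 = 3ℏ = 3.1637154e-34 J·s

ΔL = L_9 - L_3 = (9 - 3)ℏ = 6ℏ
ΔL = 6 × 1.0545718e-34 J·s = 6.32743e-34 J·s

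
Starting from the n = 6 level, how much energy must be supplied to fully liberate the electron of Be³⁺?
6.046978 eV

The ionization energy is the energy needed to remove the electron completely (n → ∞).

For a hydrogen-like ion with Z = 4, E_n = -13.6057 Z² / n² eV.

At n = 6: E_6 = -13.6057 × 4² / 6² = -6.046977778 eV
At n = ∞: E_∞ = 0 eV

Ionization energy = E_∞ - E_6 = 0 - (-6.046977778) = 6.046977778 eV
Ionization energy ≈ 6.046978 eV

This is also called the binding energy of the electron in state n = 6.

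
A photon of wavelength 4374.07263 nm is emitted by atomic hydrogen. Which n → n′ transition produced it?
n = 12 → n = 6

First, find the photon energy from the wavelength (hc = 1239.84 eV·nm):
E = hc/λ = 1239.84 eV·nm / 4374.07263 nm = 0.28345208 eV

The energy levels of hydrogen satisfy E_n = -13.6057 / n² eV, so an emission n_i → n_f releases
ΔE = 13.6057 × (1/n_f² − 1/n_i²) eV.

Setting ΔE equal to the photon energy:
1/n_f² − 1/n_i² = 0.28345208 / 13.6057 = 0.020833333

Since 1/n_i² must be positive, we need 1/n_f² > 0.020833333, i.e. n_f ≤ 6. For each allowed n_f, solve n_i = (1/n_f² − 0.020833333)^(−1/2) and check whether it is a whole number:
  n_f = 1: 1/n_i² = 1.000000000 − 0.020833333 = 0.979166667 → n_i = 1.011  (not an integer) ✗
  n_f = 2: 1/n_i² = 0.250000000 − 0.020833333 = 0.229166667 → n_i = 2.089  (not an integer) ✗
  n_f = 3: 1/n_i² = 0.111111111 − 0.020833333 = 0.090277778 → n_i = 3.328  (not an integer) ✗
  n_f = 4: 1/n_i² = 0.062500000 − 0.020833333 = 0.041666667 → n_i = 4.899  (not an integer) ✗
  n_f = 5: 1/n_i² = 0.040000000 − 0.020833333 = 0.019166667 → n_i = 7.223  (not an integer) ✗
  n_f = 6: 1/n_i² = 0.027777778 − 0.020833333 = 0.006944445 → n_i = 12.000  → integer, n_i = 12 ✓

Only n_f = 6 gives an integer upper level, n_i = 12.

The transition is from n = 12 to n = 6 (emission).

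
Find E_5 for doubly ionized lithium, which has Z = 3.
-4.898 eV

For hydrogen-like ions, the energy levels scale with Z²:
E_n = -13.6057 Z² / n² eV

For Li²⁺ (Z = 3) at n = 5:
E_5 = -13.6057 × 3² / 5²
E_5 = -13.6057 × 9 / 25
E_5 = -122.4513 / 25
E_5 = -4.898 eV

The energy is 9 times more negative than hydrogen at the same n due to the stronger nuclear charge.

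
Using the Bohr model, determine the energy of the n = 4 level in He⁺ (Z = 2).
-3.401 eV

For hydrogen-like ions, the energy levels scale with Z²:
E_n = -13.6057 Z² / n² eV

For He⁺ (Z = 2) at n = 4:
E_4 = -13.6057 × 2² / 4²
E_4 = -13.6057 × 4 / 16
E_4 = -54.4228 / 16
E_4 = -3.401 eV

The energy is 4 times more negative than hydrogen at the same n due to the stronger nuclear charge.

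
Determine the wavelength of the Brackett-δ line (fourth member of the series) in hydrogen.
1944.03228 nm

The lines of a series are numbered from the longest wavelength (smallest ΔE) outward; the fourth line is the transition from n = n_f + 4 to n_f.
The Brackett series has all transitions ending at n_f = 4.

For H, the fourth line (δ-line) is the jump from n = 8 to n = 4:
E_8 = -13.6057 / 8² = -0.21258906250 eV
E_4 = -13.6057 / 4² = -0.85035625000 eV
ΔE = E_8 - E_4 = 0.63776718750 eV

λ = hc/E = 1239.84 eV·nm / 0.63776718750 eV
λ = 1944.03228 nm

This is the δ-line of the Brackett series in H.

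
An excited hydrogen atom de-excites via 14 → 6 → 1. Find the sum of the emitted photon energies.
13.536283 eV

The energy levels of hydrogen are E_n = -13.6057 / n² eV.

First transition (14 → 6):
ΔE₁ = |E_6 - E_14|
ΔE₁ = |-0.377936111111 - (-0.069416836735)| = 0.308519274 eV

Second transition (6 → 1):
ΔE₂ = |E_1 - E_6|
ΔE₂ = |-13.605700000000 - (-0.377936111111)| = 13.227763889 eV

Total energy released:
E_total = ΔE₁ + ΔE₂ = 0.308519274 + 13.227763889 = 13.536283 eV

Note: This equals the direct transition 14 → 1: 13.536283 eV ✓
Energy is conserved regardless of the path taken.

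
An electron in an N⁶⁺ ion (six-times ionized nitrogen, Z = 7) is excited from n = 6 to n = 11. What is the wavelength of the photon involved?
95.3054 nm

First, find the transition energy using E_n = -13.6057 Z² / n² eV:
E_6 = -13.6057 × 7² / 6² = -18.518869 eV
E_11 = -13.6057 × 7² / 11² = -5.509746 eV

Photon energy: |ΔE| = |E_11 - E_6| = 13.009123 eV

Convert to wavelength using E = hc/λ with hc = 1239.84 eV·nm:
λ = hc/E = 1239.84 eV·nm / 13.009123 eV
λ = 95.3054 nm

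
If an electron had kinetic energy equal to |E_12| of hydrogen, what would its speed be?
1.82308e+05 m/s (or 0.0608% of c)

The binding energy at n = 12 for hydrogen is:
E_12 = -13.6057/12² = -0.0944840278 eV
|E_12| = 0.0944840278 eV

Convert to Joules:
KE = 0.0944840278 eV × (1.602177 × 10⁻¹⁹ J/eV) = 1.5138014e-20 J

Using KE = ½mv²:
v = √(2·KE/m_e)
v = √(2 × 1.5138014e-20 J / 9.10938 × 10⁻³¹ kg)
v = 1.82308e+05 m/s

This is approximately 0.0608% the speed of light.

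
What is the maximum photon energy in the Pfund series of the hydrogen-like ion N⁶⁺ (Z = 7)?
26.67 eV

The series limit corresponds to the transition from n = ∞ to n = 5.
This is the highest energy (shortest wavelength) transition in the Pfund series.

E_∞ = 0 eV
E_5 = -13.6057 × 7² / 5² = -26.67 eV

Energy at series limit:
ΔE = E_∞ - E_5 = 0 - (-26.67) = 26.67 eV

This energy equals the ionization energy from the n = 5 state of N⁶⁺.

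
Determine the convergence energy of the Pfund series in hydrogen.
0.544 eV

The series limit corresponds to the transition from n = ∞ to n = 5.
This is the highest energy (shortest wavelength) transition in the Pfund series.

E_∞ = 0 eV
E_5 = -13.6057 / 5² = -0.544 eV

Energy at series limit:
ΔE = E_∞ - E_5 = 0 - (-0.544) = 0.544 eV

This energy equals the ionization energy from the n = 5 state of hydrogen.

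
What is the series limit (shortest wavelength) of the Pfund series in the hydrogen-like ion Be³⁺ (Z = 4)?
142.39 nm

The series limit corresponds to the transition from n = ∞ to n = 5.
This is the highest energy (shortest wavelength) transition in the Pfund series.

E_∞ = 0 eV
E_5 = -13.6057 × 4² / 5² = -8.707648 eV

Energy at series limit:
ΔE = E_∞ - E_5 = 0 - (-8.707648) = 8.707648 eV
λ = hc/E = 1239.84 eV·nm / 8.707648 eV = 142.39 nm

This energy equals the ionization energy from the n = 5 state of Be³⁺.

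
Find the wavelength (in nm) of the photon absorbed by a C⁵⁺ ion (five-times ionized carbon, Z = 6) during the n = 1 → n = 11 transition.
2.552386 nm

First, find the transition energy using E_n = -13.6057 Z² / n² eV:
E_1 = -13.6057 × 6² / 1² = -489.80520000 eV
E_11 = -13.6057 × 6² / 11² = -4.04797686 eV

Photon energy: |ΔE| = |E_11 - E_1| = 485.75722314 eV

Convert to wavelength using E = hc/λ with hc = 1239.84 eV·nm:
λ = hc/E = 1239.84 eV·nm / 485.75722314 eV
λ = 2.552386 nm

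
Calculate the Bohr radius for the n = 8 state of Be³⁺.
0.8467 nm (or 8.4668 Å)

The Bohr radius formula is:
r_n = n² a₀ / Z

where a₀ = 0.0529177 nm is the Bohr radius.

For Be³⁺ (Z = 4) at n = 8:
r_8 = 8² × 0.0529177 nm / 4
r_8 = 64 × 0.0529177 nm / 4
r_8 = 3.38673 nm / 4
r_8 = 0.8467 nm

The electron orbits at approximately 0.8467 nm from the nucleus.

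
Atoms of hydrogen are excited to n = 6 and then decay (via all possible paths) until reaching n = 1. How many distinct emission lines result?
15

The electron can occupy levels n = 1, 2, ..., 6 during de-excitation — that is m = 6 - 1 + 1 = 6 distinct levels.

The number of distinct spectral lines equals the number of ways to choose 2 of these m levels (each pair gives one possible emission transition):

Number of lines = m(m-1)/2 = 6×5/2 = 15

These correspond to all possible transitions between the 6 levels:
6 → 5, 6 → 4, 6 → 3, 6 → 2, 6 → 1, 5 → 4, 5 → 3, 5 → 2...

Each transition produces a photon with a unique energy (and thus wavelength). This count does not depend on Z.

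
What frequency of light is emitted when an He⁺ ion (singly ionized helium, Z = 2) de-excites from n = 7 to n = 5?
2.57816e+14 Hz

First, find the transition energy:
E_7 = -13.6057 × 2² / 7² = -1.11066939 eV
E_5 = -13.6057 × 2² / 5² = -2.17691200 eV
|ΔE| = |E_5 - E_7| = 1.06624261 eV

Convert to Joules: E = 1.06624261 eV × (1.602177 × 10⁻¹⁹ J/eV) = 1.7083094e-19 J

Using E = hf:
f = E/h = 1.7083094e-19 J / (6.62607 × 10⁻³⁴ J·s)
f = 2.57816e+14 Hz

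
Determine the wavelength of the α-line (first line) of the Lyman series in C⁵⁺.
3.38 nm

The longest wavelength corresponds to the smallest energy transition in the series.
The Lyman series has all transitions ending at n_f = 1.

For C⁵⁺ (Z = 6), the first line (α-line) is the jump from n = 2 to n = 1:
E_2 = -13.6057 × 6² / 2² = -122.4513 eV
E_1 = -13.6057 × 6² / 1² = -489.8052 eV
ΔE = E_2 - E_1 = 367.3539 eV

λ = hc/E = 1239.84 eV·nm / 367.3539 eV
λ = 3.38 nm

This is the α-line of the Lyman series in C⁵⁺.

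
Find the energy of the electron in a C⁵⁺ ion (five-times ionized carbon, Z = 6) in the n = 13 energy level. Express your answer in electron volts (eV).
-2.90 eV

The energy levels of a hydrogen-like atom are given by:
E_n = -13.6057 Z² / n² eV  (with Z = 6 for C⁵⁺)

For n = 13:
E_13 = -13.6057 × 6² / 13²
E_13 = -13.6057 × 36 / 169
E_13 = -2.90 eV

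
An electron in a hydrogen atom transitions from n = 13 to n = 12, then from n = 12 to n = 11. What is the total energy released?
0.031937 eV

The energy levels of hydrogen are E_n = -13.6057 / n² eV.

First transition (13 → 12):
ΔE₁ = |E_12 - E_13|
ΔE₁ = |-0.094484027778 - (-0.080507100592)| = 0.013976927 eV

Second transition (12 → 11):
ΔE₂ = |E_11 - E_12|
ΔE₂ = |-0.112443801653 - (-0.094484027778)| = 0.017959774 eV

Total energy released:
E_total = ΔE₁ + ΔE₂ = 0.013976927 + 0.017959774 = 0.031937 eV

Note: This equals the direct transition 13 → 11: 0.031937 eV ✓
Energy is conserved regardless of the path taken.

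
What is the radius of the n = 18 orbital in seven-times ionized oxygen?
2.1432 nm (or 21.4317 Å)

The Bohr radius formula is:
r_n = n² a₀ / Z

where a₀ = 0.0529177 nm is the Bohr radius.

For O⁷⁺ (Z = 8) at n = 18:
r_18 = 18² × 0.0529177 nm / 8
r_18 = 324 × 0.0529177 nm / 8
r_18 = 17.14533 nm / 8
r_18 = 2.1432 nm

The electron orbits at approximately 2.1432 nm from the nucleus.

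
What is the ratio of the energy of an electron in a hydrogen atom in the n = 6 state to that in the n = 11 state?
3.361111

Using E_n = -13.6057 Z² / n² eV with Z = 1:

E_6 = -13.6057 / 6² = -13.6057 / 36 = -0.377936111111 eV
E_11 = -13.6057 / 11² = -13.6057 / 121 = -0.112443801653 eV

The ratio is:
E_6/E_11 = (-0.377936111111) / (-0.112443801653)
E_6/E_11 = (-13.6057/36) / (-13.6057/121)
E_6/E_11 = 121/36
E_6/E_11 = 3.361111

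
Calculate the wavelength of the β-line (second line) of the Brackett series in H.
2624.44 nm

The lines of a series are numbered from the longest wavelength (smallest ΔE) outward; the second line is the transition from n = n_f + 2 to n_f.
The Brackett series has all transitions ending at n_f = 4.

For H, the second line (β-line) is the jump from n = 6 to n = 4:
E_6 = -13.6057 / 6² = -0.37793611 eV
E_4 = -13.6057 / 4² = -0.85035625 eV
ΔE = E_6 - E_4 = 0.47242014 eV

λ = hc/E = 1239.84 eV·nm / 0.47242014 eV
λ = 2624.44 nm

This is the β-line of the Brackett series in H.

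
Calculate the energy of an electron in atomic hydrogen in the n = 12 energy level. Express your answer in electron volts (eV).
-0.09 eV

The energy levels of a hydrogen-like atom are given by:
E_n = -13.6057 eV / n²

For n = 12:
E_12 = -13.6057 eV / 12²
E_12 = -13.6057 eV / 144
E_12 = -0.09 eV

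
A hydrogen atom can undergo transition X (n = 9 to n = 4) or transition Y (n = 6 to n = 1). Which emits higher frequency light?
6 → 1

Calculate the energy for each transition:

Transition 9 → 4:
ΔE₁ = |E_4 - E_9| = |-13.6057/4² - (-13.6057/9²)|
ΔE₁ = |-0.85035625 - (-0.16797160)| = 0.68238 eV

Transition 6 → 1:
ΔE₂ = |E_1 - E_6| = |-13.6057/1² - (-13.6057/6²)|
ΔE₂ = |-13.60570000 - (-0.37793611)| = 13.22776 eV

Since 13.22776 eV > 0.68238 eV, the transition 6 → 1 emits the more energetic photon.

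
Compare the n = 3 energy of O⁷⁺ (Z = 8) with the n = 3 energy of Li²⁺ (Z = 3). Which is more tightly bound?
O⁷⁺ at n = 3 (E = -96.7516 eV)

Using E_n = -13.6057 Z² / n² eV:

O⁷⁺ (Z = 8) at n = 3:
E = -13.6057 × 8² / 3² = -13.6057 × 64 / 9 = -96.7516444 eV

Li²⁺ (Z = 3) at n = 3:
E = -13.6057 × 3² / 3² = -13.6057 × 9 / 9 = -13.6057000 eV

Since -96.7516444 eV < -13.6057000 eV,
O⁷⁺ at n = 3 is more tightly bound (requires more energy to ionize).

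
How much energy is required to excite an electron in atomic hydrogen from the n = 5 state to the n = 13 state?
0.46 eV

The energy levels of a hydrogen-like atom are E_n = -13.6057 eV / n².

Energy at n = 5: E_5 = -13.6057 / 5² = -0.54423 eV
Energy at n = 13: E_13 = -13.6057 / 13² = -0.08051 eV

The excitation energy is the difference:
ΔE = E_13 - E_5
ΔE = -0.08051 - (-0.54423)
ΔE = 0.46 eV

Since this is positive, energy must be absorbed (photon absorption).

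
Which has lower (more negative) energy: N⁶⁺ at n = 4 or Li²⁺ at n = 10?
N⁶⁺ at n = 4 (E = -41.6675 eV)

Using E_n = -13.6057 Z² / n² eV:

N⁶⁺ (Z = 7) at n = 4:
E = -13.6057 × 7² / 4² = -13.6057 × 49 / 16 = -41.6674563 eV

Li²⁺ (Z = 3) at n = 10:
E = -13.6057 × 3² / 10² = -13.6057 × 9 / 100 = -1.2245130 eV

Since -41.6674563 eV < -1.2245130 eV,
N⁶⁺ at n = 4 is more tightly bound (requires more energy to ionize).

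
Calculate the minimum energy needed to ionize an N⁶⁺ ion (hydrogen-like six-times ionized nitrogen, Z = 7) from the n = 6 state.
18.518869 eV

The ionization energy is the energy needed to remove the electron completely (n → ∞).

For a hydrogen-like ion with Z = 7, E_n = -13.6057 Z² / n² eV.

At n = 6: E_6 = -13.6057 × 7² / 6² = -18.518869444 eV
At n = ∞: E_∞ = 0 eV

Ionization energy = E_∞ - E_6 = 0 - (-18.518869444) = 18.518869444 eV
Ionization energy ≈ 18.518869 eV

This is also called the binding energy of the electron in state n = 6.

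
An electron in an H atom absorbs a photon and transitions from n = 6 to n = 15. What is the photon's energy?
0.3175 eV

The energy levels of a hydrogen-like atom are E_n = -13.6057 eV / n².

Energy at n = 6: E_6 = -13.6057 / 6² = -0.3779361 eV
Energy at n = 15: E_15 = -13.6057 / 15² = -0.0604698 eV

The excitation energy is the difference:
ΔE = E_15 - E_6
ΔE = -0.0604698 - (-0.3779361)
ΔE = 0.3175 eV

Since this is positive, energy must be absorbed (photon absorption).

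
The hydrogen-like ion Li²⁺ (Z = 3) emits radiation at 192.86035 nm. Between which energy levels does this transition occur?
n = 10 → n = 4

First, find the photon energy from the wavelength (hc = 1239.84 eV·nm):
E = hc/λ = 1239.84 eV·nm / 192.86035 nm = 6.4286931 eV

The energy levels of Li²⁺ satisfy E_n = -13.6057 × 3² / n² eV, so an emission n_i → n_f releases
ΔE = 13.6057 × 3² × (1/n_f² − 1/n_i²) eV.

Setting ΔE equal to the photon energy:
1/n_f² − 1/n_i² = 6.4286931 / (13.6057 × 3²) = 0.052499999

Since 1/n_i² must be positive, we need 1/n_f² > 0.052499999, i.e. n_f ≤ 4. For each allowed n_f, solve n_i = (1/n_f² − 0.052499999)^(−1/2) and check whether it is a whole number:
  n_f = 1: 1/n_i² = 1.000000000 − 0.052499999 = 0.947500001 → n_i = 1.027  (not an integer) ✗
  n_f = 2: 1/n_i² = 0.250000000 − 0.052499999 = 0.197500001 → n_i = 2.250  (not an integer) ✗
  n_f = 3: 1/n_i² = 0.111111111 − 0.052499999 = 0.058611112 → n_i = 4.131  (not an integer) ✗
  n_f = 4: 1/n_i² = 0.062500000 − 0.052499999 = 0.010000001 → n_i = 10.000  → integer, n_i = 10 ✓

Only n_f = 4 gives an integer upper level, n_i = 10.

The transition is from n = 10 to n = 4 (emission).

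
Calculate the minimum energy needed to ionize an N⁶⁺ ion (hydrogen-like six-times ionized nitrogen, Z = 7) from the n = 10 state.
6.6668 eV

The ionization energy is the energy needed to remove the electron completely (n → ∞).

For a hydrogen-like ion with Z = 7, E_n = -13.6057 Z² / n² eV.

At n = 10: E_10 = -13.6057 × 7² / 10² = -6.6667930 eV
At n = ∞: E_∞ = 0 eV

Ionization energy = E_∞ - E_10 = 0 - (-6.6667930) = 6.6667930 eV
Ionization energy ≈ 6.6668 eV

This is also called the binding energy of the electron in state n = 10.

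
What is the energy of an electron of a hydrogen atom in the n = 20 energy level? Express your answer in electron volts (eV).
-0.034014 eV

The energy levels of a hydrogen-like atom are given by:
E_n = -13.6057 eV / n²

For n = 20:
E_20 = -13.6057 eV / 20²
E_20 = -13.6057 eV / 400
E_20 = -0.034014 eV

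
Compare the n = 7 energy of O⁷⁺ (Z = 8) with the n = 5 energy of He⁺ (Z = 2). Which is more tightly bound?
O⁷⁺ at n = 7 (E = -17.77071 eV)

Using E_n = -13.6057 Z² / n² eV:

O⁷⁺ (Z = 8) at n = 7:
E = -13.6057 × 8² / 7² = -13.6057 × 64 / 49 = -17.77071020 eV

He⁺ (Z = 2) at n = 5:
E = -13.6057 × 2² / 5² = -13.6057 × 4 / 25 = -2.17691200 eV

Since -17.77071020 eV < -2.17691200 eV,
O⁷⁺ at n = 7 is more tightly bound (requires more energy to ionize).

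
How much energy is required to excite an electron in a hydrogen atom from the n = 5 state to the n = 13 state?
0.464 eV

The energy levels of a hydrogen-like atom are E_n = -13.6057 eV / n².

Energy at n = 5: E_5 = -13.6057 / 5² = -0.544228 eV
Energy at n = 13: E_13 = -13.6057 / 13² = -0.080507 eV

The excitation energy is the difference:
ΔE = E_13 - E_5
ΔE = -0.080507 - (-0.544228)
ΔE = 0.464 eV

Since this is positive, energy must be absorbed (photon absorption).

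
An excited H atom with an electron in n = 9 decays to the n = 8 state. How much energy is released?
0.04462 eV

The energy levels are E_n = -13.6057 eV / n².

Energy at n = 9: E_9 = -13.6057 / 9² = -0.16797160 eV
Energy at n = 8: E_8 = -13.6057 / 8² = -0.21258906 eV

For emission (electron falling to lower state), the photon energy is:
E_photon = E_9 - E_8 = |-0.16797160 - (-0.21258906)|
E_photon = 0.04462 eV

This energy is carried away by the emitted photon.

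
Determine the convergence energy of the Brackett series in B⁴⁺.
21.258906 eV

The series limit corresponds to the transition from n = ∞ to n = 4.
This is the highest energy (shortest wavelength) transition in the Brackett series.

E_∞ = 0 eV
E_4 = -13.6057 × 5² / 4² = -21.258906 eV

Energy at series limit:
ΔE = E_∞ - E_4 = 0 - (-21.258906) = 21.258906 eV

This energy equals the ionization energy from the n = 4 state of B⁴⁺.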